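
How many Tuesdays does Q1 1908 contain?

13

1908-01-01 is a Wednesday.
From 1908-01-01 to 1908-03-31 is 91 days inclusive.
91 = 7 × 13, so the span is exactly 13 full weeks.
Each full week contributes one Tuesday: 13 so far.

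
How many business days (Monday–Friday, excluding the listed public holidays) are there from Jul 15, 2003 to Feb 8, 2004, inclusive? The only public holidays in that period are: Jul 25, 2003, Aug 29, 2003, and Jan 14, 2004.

Jul 15, 2003 is a Tuesday.
The range spans 209 days (inclusive of both endpoints).
209 = 7 × 29 + 6, so there are 29 full weeks plus 6 extra days.
Each full week contributes 5 weekdays (Mon–Fri): 29 × 5 = 145.
The 6 extra days are Tue, Wed, Thu, Fri, Sat, Sun — 4 of them qualify.
Total: 145 + 4 = 149.
Holidays: Jul 25, 2003 (Fri); Aug 29, 2003 (Fri); Jan 14, 2004 (Wed).
All 3 holidays fall on weekdays, so subtract 3.
Business days: 149 − 3 = 146.

146 business days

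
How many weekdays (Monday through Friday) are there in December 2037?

23 weekdays

Dec 1, 2037 is a Tuesday.
That's 31 days from start to end, counting both.
31 = 7 × 4 + 3, so there are 4 full weeks plus 3 extra days.
Each full week contributes 5 weekdays (Mon–Fri): 4 × 5 = 20.
The 3 extra days are Tue, Wed, Thu — 3 of them qualify.
Total: 20 + 3 = 23.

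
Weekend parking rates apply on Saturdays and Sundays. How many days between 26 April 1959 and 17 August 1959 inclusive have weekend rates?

26 April 1959 is a Sunday.
From 26 April 1959 to 17 August 1959 is 114 days inclusive.
114 = 7 × 16 + 2, so there are 16 full weeks plus 2 extra days.
Each full week contributes 2 weekend days (Sat, Sun): 16 × 2 = 32.
The 2 extra days are Sun, Mon — 1 of them qualifies.
Total: 32 + 1 = 33.

33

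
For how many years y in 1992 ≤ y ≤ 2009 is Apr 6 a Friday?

Day of week of April 6 in each year:
1992: Mon, 1993: Tue, 1994: Wed, 1995: Thu, 1996: Sat, 1997: Sun, 1998: Mon, 1999: Tue, 2000: Thu, 2001: Fri ✓, 2002: Sat, 2003: Sun, 2004: Tue, 2005: Wed, 2006: Thu, 2007: Fri ✓, 2008: Sun, 2009: Mon
Fridays: 2001, 2007.

2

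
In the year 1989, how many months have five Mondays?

A month has five Mondays exactly when Monday falls within its first (length − 28) days.
Jan: 31 days, starts Sun → 5 of Sun, Mon, Tue ✓
Feb: 28 days, starts Wed → 5 of (none)
Mar: 31 days, starts Wed → 5 of Wed, Thu, Fri
Apr: 30 days, starts Sat → 5 of Sat, Sun
May: 31 days, starts Mon → 5 of Mon, Tue, Wed ✓
Jun: 30 days, starts Thu → 5 of Thu, Fri
Jul: 31 days, starts Sat → 5 of Sat, Sun, Mon ✓
Aug: 31 days, starts Tue → 5 of Tue, Wed, Thu
Sep: 30 days, starts Fri → 5 of Fri, Sat
Oct: 31 days, starts Sun → 5 of Sun, Mon, Tue ✓
Nov: 30 days, starts Wed → 5 of Wed, Thu
Dec: 31 days, starts Fri → 5 of Fri, Sat, Sun
Months with five Mondays: Jan, May, Jul, Oct.

4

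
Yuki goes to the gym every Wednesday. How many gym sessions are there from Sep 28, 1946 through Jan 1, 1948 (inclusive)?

Sep 28, 1946 is a Saturday.
From Sep 28, 1946 to Jan 1, 1948 is 461 days inclusive.
461 = 7 × 65 + 6, so there are 65 full weeks plus 6 extra days.
Each full week contributes one Wednesday: 65 so far.
The 6 extra days are Saturday, Sunday, Monday, Tuesday, Wednesday, Thursday — 1 of them qualifies.
Total: 65 + 1 = 66.

66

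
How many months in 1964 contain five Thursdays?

5

A month has five Thursdays exactly when Thursday falls within its first (length − 28) days.
Jan: 31 days, starts Wed → 5 of Wed, Thu, Fri ✓
Feb: 29 days, starts Sat → 5 of Sat
Mar: 31 days, starts Sun → 5 of Sun, Mon, Tue
Apr: 30 days, starts Wed → 5 of Wed, Thu ✓
May: 31 days, starts Fri → 5 of Fri, Sat, Sun
Jun: 30 days, starts Mon → 5 of Mon, Tue
Jul: 31 days, starts Wed → 5 of Wed, Thu, Fri ✓
Aug: 31 days, starts Sat → 5 of Sat, Sun, Mon
Sep: 30 days, starts Tue → 5 of Tue, Wed
Oct: 31 days, starts Thu → 5 of Thu, Fri, Sat ✓
Nov: 30 days, starts Sun → 5 of Sun, Mon
Dec: 31 days, starts Tue → 5 of Tue, Wed, Thu ✓
Months with five Thursdays: Jan, Apr, Jul, Oct, Dec.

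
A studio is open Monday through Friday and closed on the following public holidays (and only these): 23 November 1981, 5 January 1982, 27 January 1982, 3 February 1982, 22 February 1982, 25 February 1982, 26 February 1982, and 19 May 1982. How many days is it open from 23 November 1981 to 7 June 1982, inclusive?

23 November 1981 is a Monday.
That's 197 days from start to end, counting both.
197 = 7 × 28 + 1, so there are 28 full weeks plus 1 extra day.
Each full week contributes 5 weekdays (Mon–Fri): 28 × 5 = 140.
The 1 extra day is Monday — 1 of them qualifies.
Total: 140 + 1 = 141.
Holidays: 23 November 1981 (Mon); 5 January 1982 (Tue); 27 January 1982 (Wed); 3 February 1982 (Wed); 22 February 1982 (Mon); 25 February 1982 (Thu); 26 February 1982 (Fri); 19 May 1982 (Wed).
All 8 holidays fall on weekdays, so subtract 8.
Business days: 141 − 8 = 133.

133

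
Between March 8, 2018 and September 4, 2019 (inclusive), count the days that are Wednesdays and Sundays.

March 8, 2018 is a Thursday.
That's 546 days from start to end, counting both.
546 = 7 × 78, so the span is exactly 78 full weeks.
Each full week contributes 2 days from the set (Wed, Sun): 78 × 2 = 156.
Total: 156.

156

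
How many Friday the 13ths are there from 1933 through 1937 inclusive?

Friday-the-13ths by year:
1933: Jan, Oct
1934: Apr, Jul
1935: Sep, Dec
1936: Mar, Nov
1937: Aug

9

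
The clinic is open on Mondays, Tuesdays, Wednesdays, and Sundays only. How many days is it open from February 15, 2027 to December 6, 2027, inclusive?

169

February 15, 2027 is a Monday.
That's 295 days from start to end, counting both.
295 = 7 × 42 + 1, so there are 42 full weeks plus 1 extra day.
Each full week contributes 4 days from the set (Mon, Tue, Wed, Sun): 42 × 4 = 168.
The 1 extra day is Monday — 1 of them qualifies.
Total: 168 + 1 = 169.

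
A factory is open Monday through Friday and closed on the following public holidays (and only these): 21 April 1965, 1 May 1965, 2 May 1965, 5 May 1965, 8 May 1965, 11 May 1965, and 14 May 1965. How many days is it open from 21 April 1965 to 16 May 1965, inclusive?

14 business days

21 April 1965 is a Wednesday.
From 21 April 1965 to 16 May 1965 is 26 days inclusive.
26 = 7 × 3 + 5, so there are 3 full weeks plus 5 extra days.
Each full week contributes 5 weekdays (Mon–Fri): 3 × 5 = 15.
The 5 extra days are Wed, Thu, Fri, Sat, Sun — 3 of them qualify.
Total: 15 + 3 = 18.
Holidays: 21 April 1965 (Wed); 1 May 1965 (Sat); 2 May 1965 (Sun); 5 May 1965 (Wed); 8 May 1965 (Sat); 11 May 1965 (Tue); 14 May 1965 (Fri).
4 of the 7 holidays fall on weekdays; the rest are weekends and were already excluded.
Business days: 18 − 4 = 14.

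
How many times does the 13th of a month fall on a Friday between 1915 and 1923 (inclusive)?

14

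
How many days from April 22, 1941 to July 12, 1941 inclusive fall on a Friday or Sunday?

April 22, 1941 is a Tuesday.
From April 22, 1941 to July 12, 1941 is 82 days inclusive.
82 = 7 × 11 + 5, so there are 11 full weeks plus 5 extra days.
Each full week contributes 2 days from the set (Fri, Sun): 11 × 2 = 22.
The 5 extra days are Tue, Wed, Thu, Fri, Sat — 1 of them qualifies.
Total: 22 + 1 = 23.

23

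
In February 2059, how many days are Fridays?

2059-02-01 is a Saturday.
From 2059-02-01 to 2059-02-28 is 28 days inclusive.
28 = 7 × 4, so the span is exactly 4 full weeks.
Each full week contributes one Friday: 4 so far.

4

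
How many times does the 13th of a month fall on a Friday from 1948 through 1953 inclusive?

11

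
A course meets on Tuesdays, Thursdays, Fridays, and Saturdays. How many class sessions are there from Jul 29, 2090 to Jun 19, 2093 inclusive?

Jul 29, 2090 is a Saturday.
The range spans 1057 days (inclusive of both endpoints).
1057 = 7 × 151, so the span is exactly 151 full weeks.
Each full week contributes 4 days from the set (Tue, Thu, Fri, Sat): 151 × 4 = 604.

604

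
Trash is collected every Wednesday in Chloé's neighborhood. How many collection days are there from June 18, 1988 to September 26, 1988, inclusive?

June 18, 1988 is a Saturday.
From June 18, 1988 to September 26, 1988 is 101 days inclusive.
101 = 7 × 14 + 3, so there are 14 full weeks plus 3 extra days.
Each full week contributes one Wednesday: 14 so far.
The 3 extra days are Sat, Sun, Mon — none qualify.
Total: 14 + 0 = 14.

14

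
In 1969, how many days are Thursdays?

52

1969-01-01 is a Wednesday.
The range spans 365 days (inclusive of both endpoints).
365 = 7 × 52 + 1, so there are 52 full weeks plus 1 extra day.
Each full week contributes one Thursday: 52 so far.
The 1 extra day is Wednesday — none qualify.
Total: 52 + 0 = 52.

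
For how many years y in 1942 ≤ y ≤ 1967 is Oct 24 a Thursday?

Day of week of October 24 in each year:
1942: Sat, 1943: Sun, 1944: Tue, 1945: Wed, 1946: Thu ✓, 1947: Fri, 1948: Sun, 1949: Mon, 1950: Tue, 1951: Wed, 1952: Fri, 1953: Sat, 1954: Sun, 1955: Mon, 1956: Wed, 1957: Thu ✓, 1958: Fri, 1959: Sat, 1960: Mon, 1961: Tue, 1962: Wed, 1963: Thu ✓, 1964: Sat, 1965: Sun, 1966: Mon, 1967: Tue
Thursdays: 1946, 1957, 1963.

3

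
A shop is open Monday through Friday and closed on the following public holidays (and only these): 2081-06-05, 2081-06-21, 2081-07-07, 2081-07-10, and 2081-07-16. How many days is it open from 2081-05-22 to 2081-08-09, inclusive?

53

2081-05-22 is a Thursday.
From 2081-05-22 to 2081-08-09 is 80 days inclusive.
80 = 7 × 11 + 3, so there are 11 full weeks plus 3 extra days.
Each full week contributes 5 weekdays (Mon–Fri): 11 × 5 = 55.
The 3 extra days are Thursday, Friday, Saturday — 2 of them qualify.
Total: 55 + 2 = 57.
Holidays: 2081-06-05 (Thu); 2081-06-21 (Sat); 2081-07-07 (Mon); 2081-07-10 (Thu); 2081-07-16 (Wed).
4 of the 5 holidays fall on weekdays; the rest are weekends and were already excluded.
Business days: 57 − 4 = 53.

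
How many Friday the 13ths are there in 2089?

The 13th falls on a Friday when the month's 13th has weekday Fri.
Jan 13 is Thu; Feb 13 is Sun; Mar 13 is Sun; Apr 13 is Wed; May 13 is Fri ✓; Jun 13 is Mon; Jul 13 is Wed; Aug 13 is Sat; Sep 13 is Tue; Oct 13 is Thu; Nov 13 is Sun; Dec 13 is Tue.
Friday the 13ths: May.

1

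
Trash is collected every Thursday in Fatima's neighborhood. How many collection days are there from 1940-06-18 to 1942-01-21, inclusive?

1940-06-18 is a Tuesday.
The range spans 583 days (inclusive of both endpoints).
583 = 7 × 83 + 2, so there are 83 full weeks plus 2 extra days.
Each full week contributes one Thursday: 83 so far.
The 2 extra days are Tuesday, Wednesday — none qualify.
Total: 83 + 0 = 83.

83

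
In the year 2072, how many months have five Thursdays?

A month has five Thursdays exactly when Thursday falls within its first (length − 28) days.
Jan: 31 days, starts Fri → 5 of Fri, Sat, Sun
Feb: 29 days, starts Mon → 5 of Mon
Mar: 31 days, starts Tue → 5 of Tue, Wed, Thu ✓
Apr: 30 days, starts Fri → 5 of Fri, Sat
May: 31 days, starts Sun → 5 of Sun, Mon, Tue
Jun: 30 days, starts Wed → 5 of Wed, Thu ✓
Jul: 31 days, starts Fri → 5 of Fri, Sat, Sun
Aug: 31 days, starts Mon → 5 of Mon, Tue, Wed
Sep: 30 days, starts Thu → 5 of Thu, Fri ✓
Oct: 31 days, starts Sat → 5 of Sat, Sun, Mon
Nov: 30 days, starts Tue → 5 of Tue, Wed
Dec: 31 days, starts Thu → 5 of Thu, Fri, Sat ✓
Months with five Thursdays: Mar, Jun, Sep, Dec.

4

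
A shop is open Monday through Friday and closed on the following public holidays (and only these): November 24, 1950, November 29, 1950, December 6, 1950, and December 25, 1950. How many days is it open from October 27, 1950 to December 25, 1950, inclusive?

38 business days

October 27, 1950 is a Friday.
The range spans 60 days (inclusive of both endpoints).
60 = 7 × 8 + 4, so there are 8 full weeks plus 4 extra days.
Each full week contributes 5 weekdays (Mon–Fri): 8 × 5 = 40.
The 4 extra days are Friday, Saturday, Sunday, Monday — 2 of them qualify.
Total: 40 + 2 = 42.
Holidays: November 24, 1950 (Fri); November 29, 1950 (Wed); December 6, 1950 (Wed); December 25, 1950 (Mon).
All 4 holidays fall on weekdays, so subtract 4.
Business days: 42 − 4 = 38.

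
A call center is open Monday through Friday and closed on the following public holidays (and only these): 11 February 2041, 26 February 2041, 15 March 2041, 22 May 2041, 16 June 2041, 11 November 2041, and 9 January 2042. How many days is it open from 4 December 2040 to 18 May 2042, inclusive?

373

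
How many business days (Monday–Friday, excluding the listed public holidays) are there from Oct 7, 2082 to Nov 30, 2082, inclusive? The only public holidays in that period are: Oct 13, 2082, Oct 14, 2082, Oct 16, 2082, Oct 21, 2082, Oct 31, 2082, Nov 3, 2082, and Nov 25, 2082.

Oct 7, 2082 is a Wednesday.
The range spans 55 days (inclusive of both endpoints).
55 = 7 × 7 + 6, so there are 7 full weeks plus 6 extra days.
Each full week contributes 5 weekdays (Mon–Fri): 7 × 5 = 35.
The 6 extra days are Wed, Thu, Fri, Sat, Sun, Mon — 4 of them qualify.
Total: 35 + 4 = 39.
Holidays: Oct 13, 2082 (Tue); Oct 14, 2082 (Wed); Oct 16, 2082 (Fri); Oct 21, 2082 (Wed); Oct 31, 2082 (Sat); Nov 3, 2082 (Tue); Nov 25, 2082 (Wed).
6 of the 7 holidays fall on weekdays; the rest are weekends and were already excluded.
Business days: 39 − 6 = 33.

33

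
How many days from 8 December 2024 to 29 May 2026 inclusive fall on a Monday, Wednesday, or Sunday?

8 December 2024 is a Sunday.
That's 538 days from start to end, counting both.
538 = 7 × 76 + 6, so there are 76 full weeks plus 6 extra days.
Each full week contributes 3 days from the set (Mon, Wed, Sun): 76 × 3 = 228.
The 6 extra days are Sun, Mon, Tue, Wed, Thu, Fri — 3 of them qualify.
Total: 228 + 3 = 231.

231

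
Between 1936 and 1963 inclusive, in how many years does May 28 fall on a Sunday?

4

Day of week of May 28 in each year:
1936: Thu, 1937: Fri, 1938: Sat, 1939: Sun ✓, 1940: Tue, 1941: Wed, 1942: Thu, 1943: Fri, 1944: Sun ✓, 1945: Mon, 1946: Tue, 1947: Wed, 1948: Fri, 1949: Sat, 1950: Sun ✓, 1951: Mon, 1952: Wed, 1953: Thu, 1954: Fri, 1955: Sat, 1956: Mon, 1957: Tue, 1958: Wed, 1959: Thu, 1960: Sat, 1961: Sun ✓, 1962: Mon, 1963: Tue
Sundays: 1939, 1944, 1950, 1961.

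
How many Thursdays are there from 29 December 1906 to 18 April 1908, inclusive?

29 December 1906 is a Saturday.
From 29 December 1906 to 18 April 1908 is 477 days inclusive.
477 = 7 × 68 + 1, so there are 68 full weeks plus 1 extra day.
Each full week contributes one Thursday: 68 so far.
The 1 extra day is Saturday — none qualify.
Total: 68 + 0 = 68.

68 Thursdays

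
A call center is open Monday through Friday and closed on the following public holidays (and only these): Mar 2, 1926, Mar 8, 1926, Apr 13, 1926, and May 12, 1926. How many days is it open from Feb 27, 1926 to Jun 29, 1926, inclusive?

83

Feb 27, 1926 is a Saturday.
That's 123 days from start to end, counting both.
123 = 7 × 17 + 4, so there are 17 full weeks plus 4 extra days.
Each full week contributes 5 weekdays (Mon–Fri): 17 × 5 = 85.
The 4 extra days are Sat, Sun, Mon, Tue — 2 of them qualify.
Total: 85 + 2 = 87.
Holidays: Mar 2, 1926 (Tue); Mar 8, 1926 (Mon); Apr 13, 1926 (Tue); May 12, 1926 (Wed).
All 4 holidays fall on weekdays, so subtract 4.
Business days: 87 − 4 = 83.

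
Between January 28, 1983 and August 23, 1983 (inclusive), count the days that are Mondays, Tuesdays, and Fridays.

90

January 28, 1983 is a Friday.
That's 208 days from start to end, counting both.
208 = 7 × 29 + 5, so there are 29 full weeks plus 5 extra days.
Each full week contributes 3 days from the set (Mon, Tue, Fri): 29 × 3 = 87.
The 5 extra days are Friday, Saturday, Sunday, Monday, Tuesday — 3 of them qualify.
Total: 87 + 3 = 90.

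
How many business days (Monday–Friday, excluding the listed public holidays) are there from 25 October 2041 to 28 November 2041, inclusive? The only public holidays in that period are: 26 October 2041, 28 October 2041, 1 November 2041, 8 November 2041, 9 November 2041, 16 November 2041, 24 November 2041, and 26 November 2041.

21 business days

25 October 2041 is a Friday.
The range spans 35 days (inclusive of both endpoints).
35 = 7 × 5, so the span is exactly 5 full weeks.
Each full week contributes 5 weekdays (Mon–Fri): 5 × 5 = 25.
Total: 25.
Holidays: 26 October 2041 (Sat); 28 October 2041 (Mon); 1 November 2041 (Fri); 8 November 2041 (Fri); 9 November 2041 (Sat); 16 November 2041 (Sat); 24 November 2041 (Sun); 26 November 2041 (Tue).
4 of the 8 holidays fall on weekdays; the rest are weekends and were already excluded.
Business days: 25 − 4 = 21.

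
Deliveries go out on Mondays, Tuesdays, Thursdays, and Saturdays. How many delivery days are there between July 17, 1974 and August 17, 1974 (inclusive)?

July 17, 1974 is a Wednesday.
The range spans 32 days (inclusive of both endpoints).
32 = 7 × 4 + 4, so there are 4 full weeks plus 4 extra days.
Each full week contributes 4 days from the set (Mon, Tue, Thu, Sat): 4 × 4 = 16.
The 4 extra days are Wed, Thu, Fri, Sat — 2 of them qualify.
Total: 16 + 2 = 18.

18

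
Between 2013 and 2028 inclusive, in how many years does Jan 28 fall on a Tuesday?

Day of week of January 28 in each year:
2013: Mon, 2014: Tue ✓, 2015: Wed, 2016: Thu, 2017: Sat, 2018: Sun, 2019: Mon, 2020: Tue ✓, 2021: Thu, 2022: Fri, 2023: Sat, 2024: Sun, 2025: Tue ✓, 2026: Wed, 2027: Thu, 2028: Fri
Tuesdays: 2014, 2020, 2025.

3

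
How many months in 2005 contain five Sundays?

A month has five Sundays exactly when Sunday falls within its first (length − 28) days.
Jan: 31 days, starts Sat → 5 of Sat, Sun, Mon ✓
Feb: 28 days, starts Tue → 5 of (none)
Mar: 31 days, starts Tue → 5 of Tue, Wed, Thu
Apr: 30 days, starts Fri → 5 of Fri, Sat
May: 31 days, starts Sun → 5 of Sun, Mon, Tue ✓
Jun: 30 days, starts Wed → 5 of Wed, Thu
Jul: 31 days, starts Fri → 5 of Fri, Sat, Sun ✓
Aug: 31 days, starts Mon → 5 of Mon, Tue, Wed
Sep: 30 days, starts Thu → 5 of Thu, Fri
Oct: 31 days, starts Sat → 5 of Sat, Sun, Mon ✓
Nov: 30 days, starts Tue → 5 of Tue, Wed
Dec: 31 days, starts Thu → 5 of Thu, Fri, Sat
Months with five Sundays: Jan, May, Jul, Oct.

4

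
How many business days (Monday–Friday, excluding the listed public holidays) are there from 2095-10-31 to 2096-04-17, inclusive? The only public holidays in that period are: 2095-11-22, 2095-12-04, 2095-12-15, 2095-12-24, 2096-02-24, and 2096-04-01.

2095-10-31 is a Monday.
That's 170 days from start to end, counting both.
170 = 7 × 24 + 2, so there are 24 full weeks plus 2 extra days.
Each full week contributes 5 weekdays (Mon–Fri): 24 × 5 = 120.
The 2 extra days are Mon, Tue — 2 of them qualify.
Total: 120 + 2 = 122.
Holidays: 2095-11-22 (Tue); 2095-12-04 (Sun); 2095-12-15 (Thu); 2095-12-24 (Sat); 2096-02-24 (Fri); 2096-04-01 (Sun).
3 of the 6 holidays fall on weekdays; the rest are weekends and were already excluded.
Business days: 122 − 3 = 119.

119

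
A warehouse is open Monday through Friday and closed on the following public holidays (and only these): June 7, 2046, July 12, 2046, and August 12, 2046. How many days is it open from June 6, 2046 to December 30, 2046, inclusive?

June 6, 2046 is a Wednesday.
From June 6, 2046 to December 30, 2046 is 208 days inclusive.
208 = 7 × 29 + 5, so there are 29 full weeks plus 5 extra days.
Each full week contributes 5 weekdays (Mon–Fri): 29 × 5 = 145.
The 5 extra days are Wednesday, Thursday, Friday, Saturday, Sunday — 3 of them qualify.
Total: 145 + 3 = 148.
Holidays: June 7, 2046 (Thu); July 12, 2046 (Thu); August 12, 2046 (Sun).
2 of the 3 holidays fall on weekdays; the rest are weekends and were already excluded.
Business days: 148 − 2 = 146.

146 business days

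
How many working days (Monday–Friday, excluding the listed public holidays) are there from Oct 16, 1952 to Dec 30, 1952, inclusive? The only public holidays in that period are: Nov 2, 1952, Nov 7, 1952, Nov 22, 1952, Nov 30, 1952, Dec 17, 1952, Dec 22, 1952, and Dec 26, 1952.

Oct 16, 1952 is a Thursday.
The range spans 76 days (inclusive of both endpoints).
76 = 7 × 10 + 6, so there are 10 full weeks plus 6 extra days.
Each full week contributes 5 weekdays (Mon–Fri): 10 × 5 = 50.
The 6 extra days are Thursday, Friday, Saturday, Sunday, Monday, Tuesday — 4 of them qualify.
Total: 50 + 4 = 54.
Holidays: Nov 2, 1952 (Sun); Nov 7, 1952 (Fri); Nov 22, 1952 (Sat); Nov 30, 1952 (Sun); Dec 17, 1952 (Wed); Dec 22, 1952 (Mon); Dec 26, 1952 (Fri).
4 of the 7 holidays fall on weekdays; the rest are weekends and were already excluded.
Business days: 54 − 4 = 50.

50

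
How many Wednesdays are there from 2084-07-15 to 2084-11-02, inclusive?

2084-07-15 is a Saturday.
From 2084-07-15 to 2084-11-02 is 111 days inclusive.
111 = 7 × 15 + 6, so there are 15 full weeks plus 6 extra days.
Each full week contributes one Wednesday: 15 so far.
The 6 extra days are Sat, Sun, Mon, Tue, Wed, Thu — 1 of them qualifies.
Total: 15 + 1 = 16.

16 Wednesdays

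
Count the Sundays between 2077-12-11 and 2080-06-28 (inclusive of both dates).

133 Sundays

2077-12-11 is a Saturday.
The range spans 931 days (inclusive of both endpoints).
931 = 7 × 133, so the span is exactly 133 full weeks.
Each full week contributes one Sunday: 133 so far.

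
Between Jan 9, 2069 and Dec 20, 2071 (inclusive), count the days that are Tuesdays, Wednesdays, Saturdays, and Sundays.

Jan 9, 2069 is a Wednesday.
That's 1076 days from start to end, counting both.
1076 = 7 × 153 + 5, so there are 153 full weeks plus 5 extra days.
Each full week contributes 4 days from the set (Tue, Wed, Sat, Sun): 153 × 4 = 612.
The 5 extra days are Wed, Thu, Fri, Sat, Sun — 3 of them qualify.
Total: 612 + 3 = 615.

615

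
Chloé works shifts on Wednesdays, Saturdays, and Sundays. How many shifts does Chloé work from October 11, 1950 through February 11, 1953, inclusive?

367

October 11, 1950 is a Wednesday.
The range spans 855 days (inclusive of both endpoints).
855 = 7 × 122 + 1, so there are 122 full weeks plus 1 extra day.
Each full week contributes 3 days from the set (Wed, Sat, Sun): 122 × 3 = 366.
The 1 extra day is Wed — 1 of them qualifies.
Total: 366 + 1 = 367.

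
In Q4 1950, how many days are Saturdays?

13

1950-10-01 is a Sunday.
The range spans 92 days (inclusive of both endpoints).
92 = 7 × 13 + 1, so there are 13 full weeks plus 1 extra day.
Each full week contributes one Saturday: 13 so far.
The 1 extra day is Sunday — none qualify.
Total: 13 + 0 = 13.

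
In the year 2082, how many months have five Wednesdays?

A month has five Wednesdays exactly when Wednesday falls within its first (length − 28) days.
Jan: 31 days, starts Thu → 5 of Thu, Fri, Sat
Feb: 28 days, starts Sun → 5 of (none)
Mar: 31 days, starts Sun → 5 of Sun, Mon, Tue
Apr: 30 days, starts Wed → 5 of Wed, Thu ✓
May: 31 days, starts Fri → 5 of Fri, Sat, Sun
Jun: 30 days, starts Mon → 5 of Mon, Tue
Jul: 31 days, starts Wed → 5 of Wed, Thu, Fri ✓
Aug: 31 days, starts Sat → 5 of Sat, Sun, Mon
Sep: 30 days, starts Tue → 5 of Tue, Wed ✓
Oct: 31 days, starts Thu → 5 of Thu, Fri, Sat
Nov: 30 days, starts Sun → 5 of Sun, Mon
Dec: 31 days, starts Tue → 5 of Tue, Wed, Thu ✓
Months with five Wednesdays: Apr, Jul, Sep, Dec.

4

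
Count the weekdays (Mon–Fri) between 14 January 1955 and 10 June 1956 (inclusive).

14 January 1955 is a Friday.
From 14 January 1955 to 10 June 1956 is 514 days inclusive.
514 = 7 × 73 + 3, so there are 73 full weeks plus 3 extra days.
Each full week contributes 5 weekdays (Mon–Fri): 73 × 5 = 365.
The 3 extra days are Friday, Saturday, Sunday — 1 of them qualifies.
Total: 365 + 1 = 366.

366 weekdays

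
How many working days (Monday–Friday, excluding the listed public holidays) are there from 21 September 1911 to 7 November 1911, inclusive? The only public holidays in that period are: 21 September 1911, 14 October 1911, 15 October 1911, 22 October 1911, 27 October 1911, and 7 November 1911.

21 September 1911 is a Thursday.
From 21 September 1911 to 7 November 1911 is 48 days inclusive.
48 = 7 × 6 + 6, so there are 6 full weeks plus 6 extra days.
Each full week contributes 5 weekdays (Mon–Fri): 6 × 5 = 30.
The 6 extra days are Thursday, Friday, Saturday, Sunday, Monday, Tuesday — 4 of them qualify.
Total: 30 + 4 = 34.
Holidays: 21 September 1911 (Thu); 14 October 1911 (Sat); 15 October 1911 (Sun); 22 October 1911 (Sun); 27 October 1911 (Fri); 7 November 1911 (Tue).
3 of the 6 holidays fall on weekdays; the rest are weekends and were already excluded.
Business days: 34 − 3 = 31.

31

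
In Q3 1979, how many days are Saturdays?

1979-07-01 is a Sunday.
From 1979-07-01 to 1979-09-30 is 92 days inclusive.
92 = 7 × 13 + 1, so there are 13 full weeks plus 1 extra day.
Each full week contributes one Saturday: 13 so far.
The 1 extra day is Sunday — none qualify.
Total: 13 + 0 = 13.

13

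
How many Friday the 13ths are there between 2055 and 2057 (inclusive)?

Friday-the-13ths by year:
2055: Aug
2056: Oct
2057: Apr, Jul

4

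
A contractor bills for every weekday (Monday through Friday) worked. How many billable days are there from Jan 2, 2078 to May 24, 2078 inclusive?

102 weekdays

Jan 2, 2078 is a Sunday.
That's 143 days from start to end, counting both.
143 = 7 × 20 + 3, so there are 20 full weeks plus 3 extra days.
Each full week contributes 5 weekdays (Mon–Fri): 20 × 5 = 100.
The 3 extra days are Sun, Mon, Tue — 2 of them qualify.
Total: 100 + 2 = 102.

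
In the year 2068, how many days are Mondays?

January 1, 2068 is a Sunday.
The range spans 366 days (inclusive of both endpoints).
366 = 7 × 52 + 2, so there are 52 full weeks plus 2 extra days.
Each full week contributes one Monday: 52 so far.
The 2 extra days are Sunday, Monday — 1 of them qualifies.
Total: 52 + 1 = 53.

53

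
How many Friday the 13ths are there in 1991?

2

The 13th falls on a Friday when the month's 13th has weekday Fri.
Jan 13 is Sun; Feb 13 is Wed; Mar 13 is Wed; Apr 13 is Sat; May 13 is Mon; Jun 13 is Thu; Jul 13 is Sat; Aug 13 is Tue; Sep 13 is Fri ✓; Oct 13 is Sun; Nov 13 is Wed; Dec 13 is Fri ✓.
Friday the 13ths: Sep, Dec.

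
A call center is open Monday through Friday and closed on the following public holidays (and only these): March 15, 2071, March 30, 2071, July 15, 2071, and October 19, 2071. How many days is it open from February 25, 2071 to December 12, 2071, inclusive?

205

February 25, 2071 is a Wednesday.
The range spans 291 days (inclusive of both endpoints).
291 = 7 × 41 + 4, so there are 41 full weeks plus 4 extra days.
Each full week contributes 5 weekdays (Mon–Fri): 41 × 5 = 205.
The 4 extra days are Wednesday, Thursday, Friday, Saturday — 3 of them qualify.
Total: 205 + 3 = 208.
Holidays: March 15, 2071 (Sun); March 30, 2071 (Mon); July 15, 2071 (Wed); October 19, 2071 (Mon).
3 of the 4 holidays fall on weekdays; the rest are weekends and were already excluded.
Business days: 208 − 3 = 205.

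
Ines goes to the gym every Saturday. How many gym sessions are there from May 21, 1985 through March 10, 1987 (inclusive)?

94 Saturdays

May 21, 1985 is a Tuesday.
From May 21, 1985 to March 10, 1987 is 659 days inclusive.
659 = 7 × 94 + 1, so there are 94 full weeks plus 1 extra day.
Each full week contributes one Saturday: 94 so far.
The 1 extra day is Tue — none qualify.
Total: 94 + 0 = 94.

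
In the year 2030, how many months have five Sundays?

4

A month has five Sundays exactly when Sunday falls within its first (length − 28) days.
Jan: 31 days, starts Tue → 5 of Tue, Wed, Thu
Feb: 28 days, starts Fri → 5 of (none)
Mar: 31 days, starts Fri → 5 of Fri, Sat, Sun ✓
Apr: 30 days, starts Mon → 5 of Mon, Tue
May: 31 days, starts Wed → 5 of Wed, Thu, Fri
Jun: 30 days, starts Sat → 5 of Sat, Sun ✓
Jul: 31 days, starts Mon → 5 of Mon, Tue, Wed
Aug: 31 days, starts Thu → 5 of Thu, Fri, Sat
Sep: 30 days, starts Sun → 5 of Sun, Mon ✓
Oct: 31 days, starts Tue → 5 of Tue, Wed, Thu
Nov: 30 days, starts Fri → 5 of Fri, Sat
Dec: 31 days, starts Sun → 5 of Sun, Mon, Tue ✓
Months with five Sundays: Mar, Jun, Sep, Dec.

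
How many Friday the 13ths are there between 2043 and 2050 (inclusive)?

Friday-the-13ths by year:
2043: Feb, Mar, Nov
2044: May
2045: Jan, Oct
2046: Apr, Jul
2047: Sep, Dec
2048: Mar, Nov
2049: Aug
2050: May

14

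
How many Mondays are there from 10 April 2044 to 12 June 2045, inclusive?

62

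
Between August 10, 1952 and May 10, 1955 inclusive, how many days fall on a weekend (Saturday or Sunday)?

287

August 10, 1952 is a Sunday.
From August 10, 1952 to May 10, 1955 is 1004 days inclusive.
1004 = 7 × 143 + 3, so there are 143 full weeks plus 3 extra days.
Each full week contributes 2 weekend days (Sat, Sun): 143 × 2 = 286.
The 3 extra days are Sun, Mon, Tue — 1 of them qualifies.
Total: 286 + 1 = 287.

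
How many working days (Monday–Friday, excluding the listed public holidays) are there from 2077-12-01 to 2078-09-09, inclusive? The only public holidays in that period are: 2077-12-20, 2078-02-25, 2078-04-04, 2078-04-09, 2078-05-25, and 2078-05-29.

199 working days

2077-12-01 is a Wednesday.
That's 283 days from start to end, counting both.
283 = 7 × 40 + 3, so there are 40 full weeks plus 3 extra days.
Each full week contributes 5 weekdays (Mon–Fri): 40 × 5 = 200.
The 3 extra days are Wed, Thu, Fri — 3 of them qualify.
Total: 200 + 3 = 203.
Holidays: 2077-12-20 (Mon); 2078-02-25 (Fri); 2078-04-04 (Mon); 2078-04-09 (Sat); 2078-05-25 (Wed); 2078-05-29 (Sun).
4 of the 6 holidays fall on weekdays; the rest are weekends and were already excluded.
Business days: 203 − 4 = 199.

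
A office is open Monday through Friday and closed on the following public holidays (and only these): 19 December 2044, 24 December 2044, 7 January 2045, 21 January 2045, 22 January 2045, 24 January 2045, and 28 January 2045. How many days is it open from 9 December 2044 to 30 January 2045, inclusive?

9 December 2044 is a Friday.
That's 53 days from start to end, counting both.
53 = 7 × 7 + 4, so there are 7 full weeks plus 4 extra days.
Each full week contributes 5 weekdays (Mon–Fri): 7 × 5 = 35.
The 4 extra days are Friday, Saturday, Sunday, Monday — 2 of them qualify.
Total: 35 + 2 = 37.
Holidays: 19 December 2044 (Mon); 24 December 2044 (Sat); 7 January 2045 (Sat); 21 January 2045 (Sat); 22 January 2045 (Sun); 24 January 2045 (Tue); 28 January 2045 (Sat).
2 of the 7 holidays fall on weekdays; the rest are weekends and were already excluded.
Business days: 37 − 2 = 35.

35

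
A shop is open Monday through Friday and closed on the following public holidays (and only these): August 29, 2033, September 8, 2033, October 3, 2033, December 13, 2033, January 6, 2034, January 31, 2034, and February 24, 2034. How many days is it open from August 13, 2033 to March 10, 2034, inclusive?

August 13, 2033 is a Saturday.
The range spans 210 days (inclusive of both endpoints).
210 = 7 × 30, so the span is exactly 30 full weeks.
Each full week contributes 5 weekdays (Mon–Fri): 30 × 5 = 150.
Total: 150.
Holidays: August 29, 2033 (Mon); September 8, 2033 (Thu); October 3, 2033 (Mon); December 13, 2033 (Tue); January 6, 2034 (Fri); January 31, 2034 (Tue); February 24, 2034 (Fri).
All 7 holidays fall on weekdays, so subtract 7.
Business days: 150 − 7 = 143.

143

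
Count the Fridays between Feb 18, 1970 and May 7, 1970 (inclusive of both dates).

11 Fridays

Feb 18, 1970 is a Wednesday.
That's 79 days from start to end, counting both.
79 = 7 × 11 + 2, so there are 11 full weeks plus 2 extra days.
Each full week contributes one Friday: 11 so far.
The 2 extra days are Wed, Thu — none qualify.
Total: 11 + 0 = 11.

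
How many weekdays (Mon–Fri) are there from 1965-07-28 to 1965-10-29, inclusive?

68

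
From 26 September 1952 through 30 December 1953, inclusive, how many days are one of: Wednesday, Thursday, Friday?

197

26 September 1952 is a Friday.
That's 461 days from start to end, counting both.
461 = 7 × 65 + 6, so there are 65 full weeks plus 6 extra days.
Each full week contributes 3 days from the set (Wed, Thu, Fri): 65 × 3 = 195.
The 6 extra days are Friday, Saturday, Sunday, Monday, Tuesday, Wednesday — 2 of them qualify.
Total: 195 + 2 = 197.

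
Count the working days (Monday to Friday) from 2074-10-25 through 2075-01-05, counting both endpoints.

2074-10-25 is a Thursday.
From 2074-10-25 to 2075-01-05 is 73 days inclusive.
73 = 7 × 10 + 3, so there are 10 full weeks plus 3 extra days.
Each full week contributes 5 weekdays (Mon–Fri): 10 × 5 = 50.
The 3 extra days are Thu, Fri, Sat — 2 of them qualify.
Total: 50 + 2 = 52.

52 weekdays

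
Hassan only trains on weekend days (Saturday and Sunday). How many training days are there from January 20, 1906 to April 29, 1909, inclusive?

January 20, 1906 is a Saturday.
The range spans 1196 days (inclusive of both endpoints).
1196 = 7 × 170 + 6, so there are 170 full weeks plus 6 extra days.
Each full week contributes 2 weekend days (Sat, Sun): 170 × 2 = 340.
The 6 extra days are Sat, Sun, Mon, Tue, Wed, Thu — 2 of them qualify.
Total: 340 + 2 = 342.

342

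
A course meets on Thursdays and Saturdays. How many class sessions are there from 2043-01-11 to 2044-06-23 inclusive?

2043-01-11 is a Sunday.
That's 530 days from start to end, counting both.
530 = 7 × 75 + 5, so there are 75 full weeks plus 5 extra days.
Each full week contributes 2 days from the set (Thu, Sat): 75 × 2 = 150.
The 5 extra days are Sun, Mon, Tue, Wed, Thu — 1 of them qualifies.
Total: 150 + 1 = 151.

151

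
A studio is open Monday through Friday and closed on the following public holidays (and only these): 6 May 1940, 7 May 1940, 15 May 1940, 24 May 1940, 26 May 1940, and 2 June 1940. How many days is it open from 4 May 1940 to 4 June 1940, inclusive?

18 working days

4 May 1940 is a Saturday.
That's 32 days from start to end, counting both.
32 = 7 × 4 + 4, so there are 4 full weeks plus 4 extra days.
Each full week contributes 5 weekdays (Mon–Fri): 4 × 5 = 20.
The 4 extra days are Sat, Sun, Mon, Tue — 2 of them qualify.
Total: 20 + 2 = 22.
Holidays: 6 May 1940 (Mon); 7 May 1940 (Tue); 15 May 1940 (Wed); 24 May 1940 (Fri); 26 May 1940 (Sun); 2 June 1940 (Sun).
4 of the 6 holidays fall on weekdays; the rest are weekends and were already excluded.
Business days: 22 − 4 = 18.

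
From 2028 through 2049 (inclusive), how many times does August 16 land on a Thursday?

4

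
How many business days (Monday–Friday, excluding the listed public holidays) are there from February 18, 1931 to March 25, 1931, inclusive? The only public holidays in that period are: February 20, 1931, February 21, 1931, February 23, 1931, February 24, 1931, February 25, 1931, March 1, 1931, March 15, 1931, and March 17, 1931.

21 business days

February 18, 1931 is a Wednesday.
That's 36 days from start to end, counting both.
36 = 7 × 5 + 1, so there are 5 full weeks plus 1 extra day.
Each full week contributes 5 weekdays (Mon–Fri): 5 × 5 = 25.
The 1 extra day is Wed — 1 of them qualifies.
Total: 25 + 1 = 26.
Holidays: February 20, 1931 (Fri); February 21, 1931 (Sat); February 23, 1931 (Mon); February 24, 1931 (Tue); February 25, 1931 (Wed); March 1, 1931 (Sun); March 15, 1931 (Sun); March 17, 1931 (Tue).
5 of the 8 holidays fall on weekdays; the rest are weekends and were already excluded.
Business days: 26 − 5 = 21.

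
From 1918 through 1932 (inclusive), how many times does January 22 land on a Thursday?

Day of week of January 22 in each year:
1918: Tue, 1919: Wed, 1920: Thu ✓, 1921: Sat, 1922: Sun, 1923: Mon, 1924: Tue, 1925: Thu ✓, 1926: Fri, 1927: Sat, 1928: Sun, 1929: Tue, 1930: Wed, 1931: Thu ✓, 1932: Fri
Thursdays: 1920, 1925, 1931.

3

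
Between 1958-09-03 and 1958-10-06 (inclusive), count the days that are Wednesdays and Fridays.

1958-09-03 is a Wednesday.
That's 34 days from start to end, counting both.
34 = 7 × 4 + 6, so there are 4 full weeks plus 6 extra days.
Each full week contributes 2 days from the set (Wed, Fri): 4 × 2 = 8.
The 6 extra days are Wed, Thu, Fri, Sat, Sun, Mon — 2 of them qualify.
Total: 8 + 2 = 10.

10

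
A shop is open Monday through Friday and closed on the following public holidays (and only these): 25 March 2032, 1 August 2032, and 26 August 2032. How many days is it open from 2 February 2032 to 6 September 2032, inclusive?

2 February 2032 is a Monday.
That's 218 days from start to end, counting both.
218 = 7 × 31 + 1, so there are 31 full weeks plus 1 extra day.
Each full week contributes 5 weekdays (Mon–Fri): 31 × 5 = 155.
The 1 extra day is Mon — 1 of them qualifies.
Total: 155 + 1 = 156.
Holidays: 25 March 2032 (Thu); 1 August 2032 (Sun); 26 August 2032 (Thu).
2 of the 3 holidays fall on weekdays; the rest are weekends and were already excluded.
Business days: 156 − 2 = 154.

154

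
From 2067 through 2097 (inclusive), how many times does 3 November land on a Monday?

Day of week of November 3 in each year:
2067: Thu, 2068: Sat, 2069: Sun, 2070: Mon ✓, 2071: Tue, 2072: Thu, 2073: Fri, 2074: Sat, 2075: Sun, 2076: Tue, 2077: Wed, 2078: Thu, 2079: Fri, 2080: Sun, 2081: Mon ✓, 2082: Tue, 2083: Wed, 2084: Fri, 2085: Sat, 2086: Sun, 2087: Mon ✓, 2088: Wed, 2089: Thu, 2090: Fri, 2091: Sat, 2092: Mon ✓, 2093: Tue, 2094: Wed, 2095: Thu, 2096: Sat, 2097: Sun
Mondays: 2070, 2081, 2087, 2092.

4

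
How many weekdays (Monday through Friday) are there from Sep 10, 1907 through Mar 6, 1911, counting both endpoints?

910 weekdays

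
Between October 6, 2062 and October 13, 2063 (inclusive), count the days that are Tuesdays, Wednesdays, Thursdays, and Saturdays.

213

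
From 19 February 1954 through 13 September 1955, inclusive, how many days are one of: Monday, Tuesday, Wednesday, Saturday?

19 February 1954 is a Friday.
The range spans 572 days (inclusive of both endpoints).
572 = 7 × 81 + 5, so there are 81 full weeks plus 5 extra days.
Each full week contributes 4 days from the set (Mon, Tue, Wed, Sat): 81 × 4 = 324.
The 5 extra days are Fri, Sat, Sun, Mon, Tue — 3 of them qualify.
Total: 324 + 3 = 327.

327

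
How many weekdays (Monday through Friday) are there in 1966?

January 1, 1966 is a Saturday.
The range spans 365 days (inclusive of both endpoints).
365 = 7 × 52 + 1, so there are 52 full weeks plus 1 extra day.
Each full week contributes 5 weekdays (Mon–Fri): 52 × 5 = 260.
The 1 extra day is Sat — none qualify.
Total: 260 + 0 = 260.

260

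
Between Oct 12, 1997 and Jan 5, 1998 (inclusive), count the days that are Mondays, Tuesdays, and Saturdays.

37

Oct 12, 1997 is a Sunday.
That's 86 days from start to end, counting both.
86 = 7 × 12 + 2, so there are 12 full weeks plus 2 extra days.
Each full week contributes 3 days from the set (Mon, Tue, Sat): 12 × 3 = 36.
The 2 extra days are Sun, Mon — 1 of them qualifies.
Total: 36 + 1 = 37.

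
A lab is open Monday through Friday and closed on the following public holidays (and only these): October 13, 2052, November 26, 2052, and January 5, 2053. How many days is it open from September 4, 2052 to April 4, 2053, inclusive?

September 4, 2052 is a Wednesday.
From September 4, 2052 to April 4, 2053 is 213 days inclusive.
213 = 7 × 30 + 3, so there are 30 full weeks plus 3 extra days.
Each full week contributes 5 weekdays (Mon–Fri): 30 × 5 = 150.
The 3 extra days are Wednesday, Thursday, Friday — 3 of them qualify.
Total: 150 + 3 = 153.
Holidays: October 13, 2052 (Sun); November 26, 2052 (Tue); January 5, 2053 (Sun).
1 of the 3 holidays fall on weekdays; the rest are weekends and were already excluded.
Business days: 153 − 1 = 152.

152 working days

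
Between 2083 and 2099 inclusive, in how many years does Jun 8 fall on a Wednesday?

2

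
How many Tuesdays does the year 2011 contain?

52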